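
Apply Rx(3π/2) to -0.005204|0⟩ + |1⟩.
(0.00368 - (1/√2)i)|0⟩ + (-1/√2 + 0.00368i)|1⟩

Rx(3π/2) = [[cos(θ/2), −i·sin(θ/2)], [−i·sin(θ/2), cos(θ/2)]]; θ = 3π/2, cos(θ/2) ≈ -0.707107, sin(θ/2) ≈ 0.707107.
With a = amp(|0⟩) = -0.005204 and b = amp(|1⟩) = 1:
new amp(|0⟩) = (-0.707107)·a + (-0.707107i)·b = (0.00368 - (1/√2)i)
new amp(|1⟩) = (-0.707107i)·a + (-0.707107)·b = (-1/√2 + 0.00368i)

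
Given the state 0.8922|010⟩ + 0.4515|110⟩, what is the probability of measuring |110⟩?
0.2039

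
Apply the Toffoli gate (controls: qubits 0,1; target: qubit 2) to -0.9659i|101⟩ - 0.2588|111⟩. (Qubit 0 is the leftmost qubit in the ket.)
-0.9659i|101⟩ - 0.2588|110⟩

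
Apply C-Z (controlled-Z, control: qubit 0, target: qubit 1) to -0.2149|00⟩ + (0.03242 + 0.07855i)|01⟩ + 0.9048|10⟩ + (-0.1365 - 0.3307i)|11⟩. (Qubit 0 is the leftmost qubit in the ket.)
-0.2149|00⟩ + (0.03242 + 0.07855i)|01⟩ + 0.9048|10⟩ + (0.1365 + 0.3307i)|11⟩

C-Z leaves the control-|0⟩ kets |00⟩, |01⟩ unchanged and applies Z to qubit 1 on the control-|1⟩ pair (|10⟩, |11⟩).
Z = [[1, 0], [0, -1]].
With a = amp(|10⟩) = 0.9048 and b = amp(|11⟩) = (-0.1365 - 0.3307i):
new amp(|10⟩) = (1)·a = 0.9048
new amp(|11⟩) = (-1)·b = (0.1365 + 0.3307i)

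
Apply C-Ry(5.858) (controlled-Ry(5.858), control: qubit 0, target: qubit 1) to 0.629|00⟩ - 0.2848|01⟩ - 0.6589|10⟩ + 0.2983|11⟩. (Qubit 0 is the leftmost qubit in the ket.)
0.629|00⟩ - 0.2848|01⟩ + 0.5811|10⟩ - 0.4306|11⟩

C-Ry(5.858) leaves the control-|0⟩ kets |00⟩, |01⟩ unchanged and applies Ry(5.858) to qubit 1 on the control-|1⟩ pair (|10⟩, |11⟩).
Ry(5.858) = [[cos(θ/2), −sin(θ/2)], [sin(θ/2), cos(θ/2)]]; θ = 5.858, cos(θ/2) ≈ -0.977487, sin(θ/2) ≈ 0.210995.
With a = amp(|10⟩) = -0.6589 and b = amp(|11⟩) = 0.2983:
new amp(|10⟩) = (-0.977487)·a + (-0.210995)·b = 0.5811
new amp(|11⟩) = (0.210995)·a + (-0.977487)·b = -0.4306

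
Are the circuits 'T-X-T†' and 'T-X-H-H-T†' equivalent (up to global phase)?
Yes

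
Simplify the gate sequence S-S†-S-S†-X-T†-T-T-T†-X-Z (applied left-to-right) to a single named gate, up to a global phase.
Z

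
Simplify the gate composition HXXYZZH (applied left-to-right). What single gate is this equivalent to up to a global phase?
Y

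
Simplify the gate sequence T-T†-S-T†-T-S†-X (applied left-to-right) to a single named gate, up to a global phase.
X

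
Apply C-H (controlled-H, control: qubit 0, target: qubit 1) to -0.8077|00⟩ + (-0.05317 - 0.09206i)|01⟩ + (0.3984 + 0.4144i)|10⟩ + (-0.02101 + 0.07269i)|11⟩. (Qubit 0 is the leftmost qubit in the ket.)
-0.8077|00⟩ + (-0.05317 - 0.09206i)|01⟩ + (0.2669 + 0.3444i)|10⟩ + (0.2966 + 0.2416i)|11⟩

C-H leaves the control-|0⟩ kets |00⟩, |01⟩ unchanged and applies H to qubit 1 on the control-|1⟩ pair (|10⟩, |11⟩).
H = [[1/√2, 1/√2], [1/√2, -1/√2]].
With a = amp(|10⟩) = (0.3984 + 0.4144i) and b = amp(|11⟩) = (-0.02101 + 0.07269i):
new amp(|10⟩) = (1/√2)·a + (1/√2)·b = (0.2669 + 0.3444i)
new amp(|11⟩) = (1/√2)·a + (-1/√2)·b = (0.2966 + 0.2416i)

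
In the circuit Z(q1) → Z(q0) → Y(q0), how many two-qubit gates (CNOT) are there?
0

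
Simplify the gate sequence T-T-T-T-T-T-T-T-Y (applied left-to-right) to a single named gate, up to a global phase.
Y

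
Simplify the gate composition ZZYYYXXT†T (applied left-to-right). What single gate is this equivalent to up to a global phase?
Y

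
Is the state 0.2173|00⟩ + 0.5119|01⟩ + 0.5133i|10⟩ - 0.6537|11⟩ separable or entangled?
Entangled

Writing the state as a|00⟩ + b|01⟩ + c|10⟩ + d|11⟩, it is a product state iff ad − bc = 0.
Here (a, b, c, d) = (0.2173, 0.5119, 0.5133i, -0.6537): ad − bc = (0.2173)(-0.6537) − (0.5119)(0.5133i) = (-0.142 - 0.2628i) ≠ 0, so the state is entangled.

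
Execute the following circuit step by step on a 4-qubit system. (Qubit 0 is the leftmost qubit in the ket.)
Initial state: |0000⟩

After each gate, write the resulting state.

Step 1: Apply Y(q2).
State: i|0010⟩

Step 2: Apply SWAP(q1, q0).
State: i|0010⟩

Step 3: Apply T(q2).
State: (-1/√2 + (1/√2)i)|0010⟩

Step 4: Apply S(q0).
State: (-1/√2 + (1/√2)i)|0010⟩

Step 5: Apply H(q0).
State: (-1/2 + (1/2)i)|0010⟩ + (-1/2 + (1/2)i)|1010⟩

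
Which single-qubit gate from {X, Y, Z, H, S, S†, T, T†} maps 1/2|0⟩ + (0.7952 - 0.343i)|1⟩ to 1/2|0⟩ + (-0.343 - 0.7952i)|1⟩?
S†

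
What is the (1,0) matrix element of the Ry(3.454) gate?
0.9878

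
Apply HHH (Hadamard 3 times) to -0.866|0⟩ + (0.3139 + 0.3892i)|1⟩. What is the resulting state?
(-0.3904 + 0.2752i)|0⟩ + (-0.8343 - 0.2752i)|1⟩

H² = I, so H^3 = H: a single Hadamard. With (a, b) = (-0.866, (0.3139 + 0.3892i)), H gives ((a + b)/√2, (a − b)/√2) = ((-0.3904 + 0.2752i), (-0.8343 - 0.2752i)).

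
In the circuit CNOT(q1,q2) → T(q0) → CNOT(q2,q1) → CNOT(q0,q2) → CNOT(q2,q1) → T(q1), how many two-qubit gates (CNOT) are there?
4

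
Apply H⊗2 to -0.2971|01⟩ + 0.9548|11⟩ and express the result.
0.3289|00⟩ - 0.3289|01⟩ - 0.626|10⟩ + 0.626|11⟩

H⊗2 gives amp(|y⟩) = (1/2) Σ_x (−1)^(x·y) amp(|x⟩), where x·y is the number of positions in which both x and y have a 1.
|00⟩: (-0.2971 + 0.9548)/2 = 0.3289
|01⟩: (0.2971 - 0.9548)/2 = -0.3289
|10⟩: (-0.2971 - 0.9548)/2 = -0.626
|11⟩: (0.2971 + 0.9548)/2 = 0.626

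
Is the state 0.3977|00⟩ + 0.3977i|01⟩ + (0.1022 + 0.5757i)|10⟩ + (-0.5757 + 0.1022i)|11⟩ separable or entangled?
Separable

Writing the state as a|00⟩ + b|01⟩ + c|10⟩ + d|11⟩, it is a product state iff ad − bc = 0.
Here (a, b, c, d) = (0.3977, 0.3977i, (0.1022 + 0.5757i), (-0.5757 + 0.1022i)): ad − bc = (0.3977)(-0.5757 + 0.1022i) − (0.3977i)(0.1022 + 0.5757i) = 0, so the state is separable.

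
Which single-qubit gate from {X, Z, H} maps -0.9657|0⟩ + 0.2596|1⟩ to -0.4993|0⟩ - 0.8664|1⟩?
H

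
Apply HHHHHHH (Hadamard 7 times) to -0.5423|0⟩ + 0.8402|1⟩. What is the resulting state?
0.2106|0⟩ - 0.9776|1⟩

H² = I, so H^7 = H: a single Hadamard. With (a, b) = (-0.5423, 0.8402), H gives ((a + b)/√2, (a − b)/√2) = (0.2106, -0.9776).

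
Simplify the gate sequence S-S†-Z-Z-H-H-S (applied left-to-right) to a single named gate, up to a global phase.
S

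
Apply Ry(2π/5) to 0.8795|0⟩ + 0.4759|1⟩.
0.4318|0⟩ + 0.902|1⟩

Ry(2π/5) = [[cos(θ/2), −sin(θ/2)], [sin(θ/2), cos(θ/2)]]; θ = 2π/5, cos(θ/2) ≈ 0.809017, sin(θ/2) ≈ 0.587785.
With a = amp(|0⟩) = 0.8795 and b = amp(|1⟩) = 0.4759:
new amp(|0⟩) = (0.809017)·a + (-0.587785)·b = 0.4318
new amp(|1⟩) = (0.587785)·a + (0.809017)·b = 0.902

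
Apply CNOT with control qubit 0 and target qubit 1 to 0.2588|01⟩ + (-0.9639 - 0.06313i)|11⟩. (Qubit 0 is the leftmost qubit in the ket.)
0.2588|01⟩ + (-0.9639 - 0.06313i)|10⟩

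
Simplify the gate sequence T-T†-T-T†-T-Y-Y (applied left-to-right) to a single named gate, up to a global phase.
T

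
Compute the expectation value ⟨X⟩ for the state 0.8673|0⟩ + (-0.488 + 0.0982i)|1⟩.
-0.8465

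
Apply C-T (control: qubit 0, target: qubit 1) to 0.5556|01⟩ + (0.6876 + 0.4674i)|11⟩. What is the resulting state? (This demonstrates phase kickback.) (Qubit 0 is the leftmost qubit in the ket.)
0.5556|01⟩ + (0.1557 + 0.8167i)|11⟩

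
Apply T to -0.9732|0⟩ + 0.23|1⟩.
-0.9732|0⟩ + (0.1626 + 0.1626i)|1⟩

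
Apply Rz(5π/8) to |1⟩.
(0.5556 + 0.8315i)|1⟩

Rz(5π/8) = [[e^(−iθ/2), 0], [0, e^(iθ/2)]] with e^(±iθ/2) = cos(θ/2) ± i·sin(θ/2); θ = 5π/8, cos(θ/2) ≈ 0.55557, sin(θ/2) ≈ 0.83147.
With a = amp(|0⟩) = 0 and b = amp(|1⟩) = 1:
new amp(|0⟩) = (0.55557 - 0.83147i)·a = 0
new amp(|1⟩) = (0.55557 + 0.83147i)·b = (0.5556 + 0.8315i)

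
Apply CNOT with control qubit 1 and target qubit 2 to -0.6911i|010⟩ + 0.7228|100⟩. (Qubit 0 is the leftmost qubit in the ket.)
-0.6911i|011⟩ + 0.7228|100⟩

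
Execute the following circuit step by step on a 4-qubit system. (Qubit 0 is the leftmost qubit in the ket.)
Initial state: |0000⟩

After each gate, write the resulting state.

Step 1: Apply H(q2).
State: 1/√2|0000⟩ + 1/√2|0010⟩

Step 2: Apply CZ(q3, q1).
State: 1/√2|0000⟩ + 1/√2|0010⟩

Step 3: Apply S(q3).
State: 1/√2|0000⟩ + 1/√2|0010⟩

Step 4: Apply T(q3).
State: 1/√2|0000⟩ + 1/√2|0010⟩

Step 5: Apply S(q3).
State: 1/√2|0000⟩ + 1/√2|0010⟩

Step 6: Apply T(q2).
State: 1/√2|0000⟩ + (1/2 + (1/2)i)|0010⟩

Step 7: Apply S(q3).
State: 1/√2|0000⟩ + (1/2 + (1/2)i)|0010⟩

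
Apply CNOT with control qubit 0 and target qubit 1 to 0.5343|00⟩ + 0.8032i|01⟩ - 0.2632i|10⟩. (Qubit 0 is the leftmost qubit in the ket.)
0.5343|00⟩ + 0.8032i|01⟩ - 0.2632i|11⟩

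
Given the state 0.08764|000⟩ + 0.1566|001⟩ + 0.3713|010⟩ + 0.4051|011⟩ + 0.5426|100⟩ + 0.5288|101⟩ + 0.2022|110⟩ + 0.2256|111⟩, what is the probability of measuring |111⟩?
0.0509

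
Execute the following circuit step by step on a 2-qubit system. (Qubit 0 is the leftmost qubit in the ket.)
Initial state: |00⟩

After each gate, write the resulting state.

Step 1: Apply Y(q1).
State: i|01⟩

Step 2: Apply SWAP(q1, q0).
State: i|10⟩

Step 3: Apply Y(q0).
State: |00⟩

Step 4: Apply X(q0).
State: |10⟩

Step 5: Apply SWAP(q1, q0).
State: |01⟩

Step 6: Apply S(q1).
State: i|01⟩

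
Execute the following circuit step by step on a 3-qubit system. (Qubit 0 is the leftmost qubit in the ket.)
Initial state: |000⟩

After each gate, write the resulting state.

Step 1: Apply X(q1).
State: |010⟩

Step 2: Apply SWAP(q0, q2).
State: |010⟩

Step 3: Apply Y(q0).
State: i|110⟩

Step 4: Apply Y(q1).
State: |100⟩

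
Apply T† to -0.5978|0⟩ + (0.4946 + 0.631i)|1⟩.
-0.5978|0⟩ + (0.7959 + 0.09645i)|1⟩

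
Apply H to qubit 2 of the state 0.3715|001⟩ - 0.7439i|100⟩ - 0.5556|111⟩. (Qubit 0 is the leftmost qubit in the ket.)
0.2627|000⟩ - 0.2627|001⟩ - 0.526i|100⟩ - 0.526i|101⟩ - 0.3929|110⟩ + 0.3929|111⟩

H on qubit 2 mixes each pair of kets that differ only in qubit 2: amplitudes (a, b) of (|…0…⟩, |…1…⟩) become ((a + b)/√2, (a − b)/√2). Kets absent from the input have amplitude 0.
(|000⟩, |001⟩): (a, b) = (0, 0.3715) → (0.2627, -0.2627)
(|100⟩, |101⟩): (a, b) = (-0.7439i, 0) → (-0.526i, -0.526i)
(|110⟩, |111⟩): (a, b) = (0, -0.5556) → (-0.3929, 0.3929)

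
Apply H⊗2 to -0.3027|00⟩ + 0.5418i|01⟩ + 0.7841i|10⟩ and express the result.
(-0.1514 + 0.663i)|00⟩ + (-0.1514 + 0.1212i)|01⟩ + (-0.1514 - 0.1212i)|10⟩ + (-0.1514 - 0.663i)|11⟩

H⊗2 gives amp(|y⟩) = (1/2) Σ_x (−1)^(x·y) amp(|x⟩), where x·y is the number of positions in which both x and y have a 1.
|00⟩: (-0.3027 + 0.5418i + 0.7841i)/2 = (-0.1514 + 0.663i)
|01⟩: (-0.3027 - 0.5418i + 0.7841i)/2 = (-0.1514 + 0.1212i)
|10⟩: (-0.3027 + 0.5418i - 0.7841i)/2 = (-0.1514 - 0.1212i)
|11⟩: (-0.3027 - 0.5418i - 0.7841i)/2 = (-0.1514 - 0.663i)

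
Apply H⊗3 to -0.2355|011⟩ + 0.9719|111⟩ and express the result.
0.2604|000⟩ - 0.2604|001⟩ - 0.2604|010⟩ + 0.2604|011⟩ - 0.4269|100⟩ + 0.4269|101⟩ + 0.4269|110⟩ - 0.4269|111⟩

H⊗3 gives amp(|y⟩) = (1/2√2) Σ_x (−1)^(x·y) amp(|x⟩), where x·y is the number of positions in which both x and y have a 1.
|000⟩: (-0.2355 + 0.9719)/(2√2) = 0.2604
|001⟩: (0.2355 - 0.9719)/(2√2) = -0.2604
|010⟩: (0.2355 - 0.9719)/(2√2) = -0.2604
|011⟩: (-0.2355 + 0.9719)/(2√2) = 0.2604
|100⟩: (-0.2355 - 0.9719)/(2√2) = -0.4269
|101⟩: (0.2355 + 0.9719)/(2√2) = 0.4269
|110⟩: (0.2355 + 0.9719)/(2√2) = 0.4269
|111⟩: (-0.2355 - 0.9719)/(2√2) = -0.4269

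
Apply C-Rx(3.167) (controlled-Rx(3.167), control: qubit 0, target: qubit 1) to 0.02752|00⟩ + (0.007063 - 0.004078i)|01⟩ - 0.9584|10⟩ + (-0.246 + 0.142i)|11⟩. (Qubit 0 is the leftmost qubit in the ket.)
0.02752|00⟩ + (0.007063 - 0.004078i)|01⟩ + (0.1542 + 0.246i)|10⟩ + (0.003125 + 0.9565i)|11⟩

C-Rx(3.167) leaves the control-|0⟩ kets |00⟩, |01⟩ unchanged and applies Rx(3.167) to qubit 1 on the control-|1⟩ pair (|10⟩, |11⟩).
Rx(3.167) = [[cos(θ/2), −i·sin(θ/2)], [−i·sin(θ/2), cos(θ/2)]]; θ = 3.167, cos(θ/2) ≈ -0.0127033, sin(θ/2) ≈ 0.999919.
With a = amp(|10⟩) = -0.9584 and b = amp(|11⟩) = (-0.246 + 0.142i):
new amp(|10⟩) = (-0.0127033)·a + (-0.999919i)·b = (0.1542 + 0.246i)
new amp(|11⟩) = (-0.999919i)·a + (-0.0127033)·b = (0.003125 + 0.9565i)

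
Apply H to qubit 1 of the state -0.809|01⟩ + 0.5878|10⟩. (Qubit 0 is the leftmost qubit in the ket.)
-0.572|00⟩ + 0.572|01⟩ + 0.4156|10⟩ + 0.4156|11⟩

H on qubit 1 mixes each pair of kets that differ only in qubit 1: amplitudes (a, b) of (|…0…⟩, |…1…⟩) become ((a + b)/√2, (a − b)/√2). Kets absent from the input have amplitude 0.
(|00⟩, |01⟩): (a, b) = (0, -0.809) → (-0.572, 0.572)
(|10⟩, |11⟩): (a, b) = (0.5878, 0) → (0.4156, 0.4156)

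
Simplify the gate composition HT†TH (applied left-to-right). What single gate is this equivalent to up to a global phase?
I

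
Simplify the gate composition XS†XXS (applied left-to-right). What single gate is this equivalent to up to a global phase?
X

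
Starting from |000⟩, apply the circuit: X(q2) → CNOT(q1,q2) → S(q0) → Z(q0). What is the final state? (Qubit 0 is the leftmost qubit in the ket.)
|001⟩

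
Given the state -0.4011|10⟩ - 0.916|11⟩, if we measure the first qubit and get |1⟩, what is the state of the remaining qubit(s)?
-0.4011|0⟩ - 0.916|1⟩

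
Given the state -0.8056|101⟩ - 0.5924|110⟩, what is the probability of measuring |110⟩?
0.3509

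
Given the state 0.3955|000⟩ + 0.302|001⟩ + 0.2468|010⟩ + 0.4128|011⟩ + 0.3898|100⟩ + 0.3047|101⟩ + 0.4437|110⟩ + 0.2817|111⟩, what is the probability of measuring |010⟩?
0.06091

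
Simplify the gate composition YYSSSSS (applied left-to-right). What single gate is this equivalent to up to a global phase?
S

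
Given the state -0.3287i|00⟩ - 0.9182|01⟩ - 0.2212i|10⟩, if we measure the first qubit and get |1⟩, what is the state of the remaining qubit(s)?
-i|0⟩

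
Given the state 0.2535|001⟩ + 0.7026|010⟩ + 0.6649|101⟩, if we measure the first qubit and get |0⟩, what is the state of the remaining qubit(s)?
0.3394|01⟩ + 0.9406|10⟩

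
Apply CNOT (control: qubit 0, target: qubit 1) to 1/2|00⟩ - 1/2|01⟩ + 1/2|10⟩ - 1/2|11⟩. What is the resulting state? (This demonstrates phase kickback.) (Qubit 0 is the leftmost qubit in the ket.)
1/2|00⟩ - 1/2|01⟩ - 1/2|10⟩ + 1/2|11⟩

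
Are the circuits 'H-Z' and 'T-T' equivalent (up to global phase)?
No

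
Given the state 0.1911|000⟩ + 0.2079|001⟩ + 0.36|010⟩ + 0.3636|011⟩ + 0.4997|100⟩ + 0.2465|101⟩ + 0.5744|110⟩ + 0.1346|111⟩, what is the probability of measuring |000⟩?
0.03652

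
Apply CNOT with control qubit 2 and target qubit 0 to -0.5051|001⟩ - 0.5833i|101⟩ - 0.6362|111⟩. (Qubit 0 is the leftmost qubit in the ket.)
-0.5833i|001⟩ - 0.6362|011⟩ - 0.5051|101⟩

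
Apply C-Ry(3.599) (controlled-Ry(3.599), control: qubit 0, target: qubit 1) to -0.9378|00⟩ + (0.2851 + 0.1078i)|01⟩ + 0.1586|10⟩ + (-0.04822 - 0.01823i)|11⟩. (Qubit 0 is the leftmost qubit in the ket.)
-0.9378|00⟩ + (0.2851 + 0.1078i)|01⟩ + (0.01101 + 0.01776i)|10⟩ + (0.1654 + 0.004133i)|11⟩

C-Ry(3.599) leaves the control-|0⟩ kets |00⟩, |01⟩ unchanged and applies Ry(3.599) to qubit 1 on the control-|1⟩ pair (|10⟩, |11⟩).
Ry(3.599) = [[cos(θ/2), −sin(θ/2)], [sin(θ/2), cos(θ/2)]]; θ = 3.599, cos(θ/2) ≈ -0.226715, sin(θ/2) ≈ 0.973961.
With a = amp(|10⟩) = 0.1586 and b = amp(|11⟩) = (-0.04822 - 0.01823i):
new amp(|10⟩) = (-0.226715)·a + (-0.973961)·b = (0.01101 + 0.01776i)
new amp(|11⟩) = (0.973961)·a + (-0.226715)·b = (0.1654 + 0.004133i)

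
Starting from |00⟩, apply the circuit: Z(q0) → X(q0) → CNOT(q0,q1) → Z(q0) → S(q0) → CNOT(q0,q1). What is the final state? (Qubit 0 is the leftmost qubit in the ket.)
-i|10⟩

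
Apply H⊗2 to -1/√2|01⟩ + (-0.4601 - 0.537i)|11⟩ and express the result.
(-0.5836 - 0.2685i)|00⟩ + (0.5836 + 0.2685i)|01⟩ + (-0.1235 + 0.2685i)|10⟩ + (0.1235 - 0.2685i)|11⟩

H⊗2 gives amp(|y⟩) = (1/2) Σ_x (−1)^(x·y) amp(|x⟩), where x·y is the number of positions in which both x and y have a 1.
|00⟩: (-1/√2 + (-0.4601 - 0.537i))/2 = (-0.5836 - 0.2685i)
|01⟩: (1/√2 - (-0.4601 - 0.537i))/2 = (0.5836 + 0.2685i)
|10⟩: (-1/√2 - (-0.4601 - 0.537i))/2 = (-0.1235 + 0.2685i)
|11⟩: (1/√2 + (-0.4601 - 0.537i))/2 = (0.1235 - 0.2685i)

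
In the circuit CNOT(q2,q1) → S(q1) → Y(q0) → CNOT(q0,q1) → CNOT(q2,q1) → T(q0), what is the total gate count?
6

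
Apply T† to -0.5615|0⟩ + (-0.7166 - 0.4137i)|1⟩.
-0.5615|0⟩ + (-0.7992 + 0.2142i)|1⟩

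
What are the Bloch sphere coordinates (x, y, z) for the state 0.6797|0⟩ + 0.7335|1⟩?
(0.9971, 0, -0.07603)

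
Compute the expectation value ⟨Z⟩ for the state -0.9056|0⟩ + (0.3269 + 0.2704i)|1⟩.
0.6401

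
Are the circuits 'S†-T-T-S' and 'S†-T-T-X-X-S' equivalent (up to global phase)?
Yes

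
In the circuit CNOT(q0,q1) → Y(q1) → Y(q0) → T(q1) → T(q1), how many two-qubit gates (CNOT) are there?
1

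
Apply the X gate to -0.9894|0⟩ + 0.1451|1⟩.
0.1451|0⟩ - 0.9894|1⟩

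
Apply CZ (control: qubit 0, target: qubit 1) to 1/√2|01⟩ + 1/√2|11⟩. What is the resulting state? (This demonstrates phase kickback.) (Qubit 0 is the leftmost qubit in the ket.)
1/√2|01⟩ - 1/√2|11⟩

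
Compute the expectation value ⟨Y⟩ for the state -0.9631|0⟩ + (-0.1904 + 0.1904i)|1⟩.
-0.3667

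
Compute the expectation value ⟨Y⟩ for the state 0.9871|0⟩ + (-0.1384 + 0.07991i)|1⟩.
0.1578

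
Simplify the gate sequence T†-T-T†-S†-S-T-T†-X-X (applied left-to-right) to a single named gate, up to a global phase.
T†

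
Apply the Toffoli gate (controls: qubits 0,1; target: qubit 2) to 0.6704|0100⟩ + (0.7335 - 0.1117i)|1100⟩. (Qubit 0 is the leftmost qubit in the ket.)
0.6704|0100⟩ + (0.7335 - 0.1117i)|1110⟩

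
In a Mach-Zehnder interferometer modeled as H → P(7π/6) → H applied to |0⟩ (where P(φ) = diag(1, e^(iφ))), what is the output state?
(0.06699 - 0.25i)|0⟩ + (0.933 + 0.25i)|1⟩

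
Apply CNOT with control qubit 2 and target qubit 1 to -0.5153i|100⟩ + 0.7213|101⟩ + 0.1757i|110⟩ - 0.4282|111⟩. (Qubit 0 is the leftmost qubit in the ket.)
-0.5153i|100⟩ - 0.4282|101⟩ + 0.1757i|110⟩ + 0.7213|111⟩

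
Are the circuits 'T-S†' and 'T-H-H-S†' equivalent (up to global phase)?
Yes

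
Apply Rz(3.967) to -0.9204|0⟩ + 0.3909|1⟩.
(0.3692 + 0.8431i)|0⟩ + (-0.1568 + 0.3581i)|1⟩

Rz(3.967) = [[e^(−iθ/2), 0], [0, e^(iθ/2)]] with e^(±iθ/2) = cos(θ/2) ± i·sin(θ/2); θ = 3.967, cos(θ/2) ≈ -0.401087, sin(θ/2) ≈ 0.91604.
With a = amp(|0⟩) = -0.9204 and b = amp(|1⟩) = 0.3909:
new amp(|0⟩) = (-0.401087 - 0.91604i)·a = (0.3692 + 0.8431i)
new amp(|1⟩) = (-0.401087 + 0.91604i)·b = (-0.1568 + 0.3581i)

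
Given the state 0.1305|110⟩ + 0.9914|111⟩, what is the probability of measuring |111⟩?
0.9829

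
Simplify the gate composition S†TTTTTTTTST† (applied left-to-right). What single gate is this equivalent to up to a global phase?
T†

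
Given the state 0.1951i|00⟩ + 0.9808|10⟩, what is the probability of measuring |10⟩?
0.962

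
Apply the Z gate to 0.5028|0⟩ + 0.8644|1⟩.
0.5028|0⟩ - 0.8644|1⟩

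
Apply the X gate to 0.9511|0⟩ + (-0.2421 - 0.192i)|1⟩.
(-0.2421 - 0.192i)|0⟩ + 0.9511|1⟩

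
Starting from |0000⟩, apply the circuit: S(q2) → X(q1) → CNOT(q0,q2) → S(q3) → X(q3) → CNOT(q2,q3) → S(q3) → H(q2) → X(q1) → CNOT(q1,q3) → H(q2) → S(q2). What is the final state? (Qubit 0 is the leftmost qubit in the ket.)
i|0001⟩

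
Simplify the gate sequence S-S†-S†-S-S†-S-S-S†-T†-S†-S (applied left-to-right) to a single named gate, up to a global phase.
T†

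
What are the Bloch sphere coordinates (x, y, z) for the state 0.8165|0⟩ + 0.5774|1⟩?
(0.9429, 0, 0.3333)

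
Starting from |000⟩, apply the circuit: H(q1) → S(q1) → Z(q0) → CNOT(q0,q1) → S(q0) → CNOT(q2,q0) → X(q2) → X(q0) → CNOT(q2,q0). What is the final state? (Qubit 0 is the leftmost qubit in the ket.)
1/√2|001⟩ + (1/√2)i|011⟩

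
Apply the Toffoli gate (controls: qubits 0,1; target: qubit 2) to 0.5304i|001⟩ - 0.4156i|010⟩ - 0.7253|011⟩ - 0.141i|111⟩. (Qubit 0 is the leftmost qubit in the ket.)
0.5304i|001⟩ - 0.4156i|010⟩ - 0.7253|011⟩ - 0.141i|110⟩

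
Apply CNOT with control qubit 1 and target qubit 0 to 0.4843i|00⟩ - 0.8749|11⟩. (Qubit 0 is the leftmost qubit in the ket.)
0.4843i|00⟩ - 0.8749|01⟩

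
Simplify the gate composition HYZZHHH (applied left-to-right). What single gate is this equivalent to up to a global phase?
Y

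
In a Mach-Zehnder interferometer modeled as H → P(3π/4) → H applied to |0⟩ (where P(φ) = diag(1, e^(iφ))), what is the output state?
(0.1464 + (1/√8)i)|0⟩ + (0.8536 - (1/√8)i)|1⟩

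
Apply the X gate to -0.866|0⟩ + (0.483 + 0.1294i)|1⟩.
(0.483 + 0.1294i)|0⟩ - 0.866|1⟩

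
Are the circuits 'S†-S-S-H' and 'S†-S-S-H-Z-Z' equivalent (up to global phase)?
Yes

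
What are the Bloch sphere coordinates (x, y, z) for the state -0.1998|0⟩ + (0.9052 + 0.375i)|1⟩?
(-0.3617, -0.1499, -0.9201)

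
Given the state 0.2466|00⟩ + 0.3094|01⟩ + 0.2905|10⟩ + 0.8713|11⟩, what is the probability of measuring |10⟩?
0.08439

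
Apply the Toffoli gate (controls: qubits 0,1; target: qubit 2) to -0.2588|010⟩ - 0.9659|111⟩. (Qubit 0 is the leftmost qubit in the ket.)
-0.2588|010⟩ - 0.9659|110⟩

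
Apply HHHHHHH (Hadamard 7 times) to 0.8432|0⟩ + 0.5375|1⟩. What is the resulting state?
0.9763|0⟩ + 0.2162|1⟩

H² = I, so H^7 = H: a single Hadamard. With (a, b) = (0.8432, 0.5375), H gives ((a + b)/√2, (a − b)/√2) = (0.9763, 0.2162).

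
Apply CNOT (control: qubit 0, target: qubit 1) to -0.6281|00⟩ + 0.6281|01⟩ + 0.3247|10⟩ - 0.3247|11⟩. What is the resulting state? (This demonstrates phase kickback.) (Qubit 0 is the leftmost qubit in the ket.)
-0.6281|00⟩ + 0.6281|01⟩ - 0.3247|10⟩ + 0.3247|11⟩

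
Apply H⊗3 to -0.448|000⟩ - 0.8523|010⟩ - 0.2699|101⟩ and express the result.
-0.5551|000⟩ - 0.3643|001⟩ + 0.04752|010⟩ + 0.2384|011⟩ - 0.3643|100⟩ - 0.5551|101⟩ + 0.2384|110⟩ + 0.04752|111⟩

H⊗3 gives amp(|y⟩) = (1/2√2) Σ_x (−1)^(x·y) amp(|x⟩), where x·y is the number of positions in which both x and y have a 1.
|000⟩: (-0.448 - 0.8523 - 0.2699)/(2√2) = -0.5551
|001⟩: (-0.448 - 0.8523 + 0.2699)/(2√2) = -0.3643
|010⟩: (-0.448 + 0.8523 - 0.2699)/(2√2) = 0.04752
|011⟩: (-0.448 + 0.8523 + 0.2699)/(2√2) = 0.2384
|100⟩: (-0.448 - 0.8523 + 0.2699)/(2√2) = -0.3643
|101⟩: (-0.448 - 0.8523 - 0.2699)/(2√2) = -0.5551
|110⟩: (-0.448 + 0.8523 + 0.2699)/(2√2) = 0.2384
|111⟩: (-0.448 + 0.8523 - 0.2699)/(2√2) = 0.04752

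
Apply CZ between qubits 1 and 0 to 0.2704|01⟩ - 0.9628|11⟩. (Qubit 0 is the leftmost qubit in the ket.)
0.2704|01⟩ + 0.9628|11⟩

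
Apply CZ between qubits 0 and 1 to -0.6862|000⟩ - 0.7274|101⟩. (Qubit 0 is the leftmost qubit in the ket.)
-0.6862|000⟩ - 0.7274|101⟩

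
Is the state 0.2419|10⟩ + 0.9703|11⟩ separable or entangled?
Separable

Writing the state as a|00⟩ + b|01⟩ + c|10⟩ + d|11⟩, it is a product state iff ad − bc = 0.
Here (a, b, c, d) = (0, 0, 0.2419, 0.9703): ad − bc = (0)(0.9703) − (0)(0.2419) = 0, so the state is separable.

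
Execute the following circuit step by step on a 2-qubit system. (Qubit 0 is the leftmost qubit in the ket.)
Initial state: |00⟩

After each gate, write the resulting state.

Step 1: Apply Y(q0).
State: i|10⟩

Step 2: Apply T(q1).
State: i|10⟩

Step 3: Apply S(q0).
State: -|10⟩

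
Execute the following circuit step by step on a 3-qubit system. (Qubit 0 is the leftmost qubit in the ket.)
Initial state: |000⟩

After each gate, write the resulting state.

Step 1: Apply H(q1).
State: 1/√2|000⟩ + 1/√2|010⟩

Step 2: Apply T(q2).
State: 1/√2|000⟩ + 1/√2|010⟩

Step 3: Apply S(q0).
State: 1/√2|000⟩ + 1/√2|010⟩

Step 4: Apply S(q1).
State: 1/√2|000⟩ + (1/√2)i|010⟩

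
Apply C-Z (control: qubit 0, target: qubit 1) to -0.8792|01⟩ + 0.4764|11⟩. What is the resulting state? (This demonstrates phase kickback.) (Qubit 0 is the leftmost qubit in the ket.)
-0.8792|01⟩ - 0.4764|11⟩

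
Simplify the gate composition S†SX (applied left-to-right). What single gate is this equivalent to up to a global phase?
X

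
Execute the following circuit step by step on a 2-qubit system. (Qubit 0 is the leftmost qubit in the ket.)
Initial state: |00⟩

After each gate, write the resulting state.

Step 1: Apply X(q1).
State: |01⟩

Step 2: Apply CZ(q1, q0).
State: |01⟩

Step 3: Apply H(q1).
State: 1/√2|00⟩ - 1/√2|01⟩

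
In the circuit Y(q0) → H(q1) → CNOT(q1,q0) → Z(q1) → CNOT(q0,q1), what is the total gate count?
5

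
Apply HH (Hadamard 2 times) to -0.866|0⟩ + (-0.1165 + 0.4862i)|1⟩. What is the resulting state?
-0.866|0⟩ + (-0.1165 + 0.4862i)|1⟩

H² = I, so an even number of Hadamards cancels: H^2 = I and the state is unchanged.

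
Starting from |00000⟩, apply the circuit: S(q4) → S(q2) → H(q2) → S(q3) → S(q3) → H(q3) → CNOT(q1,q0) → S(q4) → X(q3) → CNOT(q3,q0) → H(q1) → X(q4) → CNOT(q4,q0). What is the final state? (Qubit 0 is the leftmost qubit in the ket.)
1/√8|00011⟩ + 1/√8|00111⟩ + 1/√8|01011⟩ + 1/√8|01111⟩ + 1/√8|10001⟩ + 1/√8|10101⟩ + 1/√8|11001⟩ + 1/√8|11101⟩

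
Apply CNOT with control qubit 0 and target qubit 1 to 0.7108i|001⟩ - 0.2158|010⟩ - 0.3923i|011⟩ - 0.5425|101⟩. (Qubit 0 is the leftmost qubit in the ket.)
0.7108i|001⟩ - 0.2158|010⟩ - 0.3923i|011⟩ - 0.5425|111⟩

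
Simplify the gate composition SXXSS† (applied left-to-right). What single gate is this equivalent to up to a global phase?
S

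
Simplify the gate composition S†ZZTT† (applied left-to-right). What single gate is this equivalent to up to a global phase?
S†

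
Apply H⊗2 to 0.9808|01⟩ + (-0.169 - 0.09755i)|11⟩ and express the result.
(0.4059 - 0.04878i)|00⟩ + (-0.4059 + 0.04878i)|01⟩ + (0.5749 + 0.04878i)|10⟩ + (-0.5749 - 0.04878i)|11⟩

H⊗2 gives amp(|y⟩) = (1/2) Σ_x (−1)^(x·y) amp(|x⟩), where x·y is the number of positions in which both x and y have a 1.
|00⟩: (0.9808 + (-0.169 - 0.09755i))/2 = (0.4059 - 0.04878i)
|01⟩: (-0.9808 - (-0.169 - 0.09755i))/2 = (-0.4059 + 0.04878i)
|10⟩: (0.9808 - (-0.169 - 0.09755i))/2 = (0.5749 + 0.04878i)
|11⟩: (-0.9808 + (-0.169 - 0.09755i))/2 = (-0.5749 - 0.04878i)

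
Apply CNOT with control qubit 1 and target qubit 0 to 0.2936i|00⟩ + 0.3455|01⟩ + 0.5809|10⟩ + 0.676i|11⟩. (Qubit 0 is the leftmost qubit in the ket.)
0.2936i|00⟩ + 0.676i|01⟩ + 0.5809|10⟩ + 0.3455|11⟩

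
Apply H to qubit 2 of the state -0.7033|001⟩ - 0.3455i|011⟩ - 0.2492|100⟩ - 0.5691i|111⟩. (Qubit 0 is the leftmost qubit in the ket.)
-0.4973|000⟩ + 0.4973|001⟩ - 0.2443i|010⟩ + 0.2443i|011⟩ - 0.1762|100⟩ - 0.1762|101⟩ - 0.4024i|110⟩ + 0.4024i|111⟩

H on qubit 2 mixes each pair of kets that differ only in qubit 2: amplitudes (a, b) of (|…0…⟩, |…1…⟩) become ((a + b)/√2, (a − b)/√2). Kets absent from the input have amplitude 0.
(|000⟩, |001⟩): (a, b) = (0, -0.7033) → (-0.4973, 0.4973)
(|010⟩, |011⟩): (a, b) = (0, -0.3455i) → (-0.2443i, 0.2443i)
(|100⟩, |101⟩): (a, b) = (-0.2492, 0) → (-0.1762, -0.1762)
(|110⟩, |111⟩): (a, b) = (0, -0.5691i) → (-0.4024i, 0.4024i)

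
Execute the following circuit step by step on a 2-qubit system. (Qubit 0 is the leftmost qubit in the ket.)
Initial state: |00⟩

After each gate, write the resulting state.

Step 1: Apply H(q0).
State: 1/√2|00⟩ + 1/√2|10⟩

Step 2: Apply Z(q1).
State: 1/√2|00⟩ + 1/√2|10⟩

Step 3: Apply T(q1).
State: 1/√2|00⟩ + 1/√2|10⟩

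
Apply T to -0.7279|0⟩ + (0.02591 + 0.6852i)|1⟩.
-0.7279|0⟩ + (-0.4662 + 0.5028i)|1⟩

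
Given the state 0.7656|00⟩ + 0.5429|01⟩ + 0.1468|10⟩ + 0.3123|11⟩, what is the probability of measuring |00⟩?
0.5861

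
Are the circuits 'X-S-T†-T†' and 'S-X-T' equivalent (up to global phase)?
No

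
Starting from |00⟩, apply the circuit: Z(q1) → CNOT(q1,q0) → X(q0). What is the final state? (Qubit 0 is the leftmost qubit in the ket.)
|10⟩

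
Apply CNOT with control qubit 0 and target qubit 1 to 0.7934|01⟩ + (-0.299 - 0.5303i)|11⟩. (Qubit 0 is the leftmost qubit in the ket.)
0.7934|01⟩ + (-0.299 - 0.5303i)|10⟩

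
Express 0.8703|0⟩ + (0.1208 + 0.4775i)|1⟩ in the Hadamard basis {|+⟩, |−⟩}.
(0.7008 + 0.3376i)|+⟩ + (0.53 - 0.3376i)|−⟩

With |ψ⟩ = α|0⟩ + β|1⟩, the Hadamard-basis coefficients are ⟨+|ψ⟩ = (α + β)/√2 and ⟨−|ψ⟩ = (α − β)/√2.
Here α = 0.8703, β = (0.1208 + 0.4775i): (α + β)/√2 = (0.7008 + 0.3376i), (α − β)/√2 = (0.53 - 0.3376i).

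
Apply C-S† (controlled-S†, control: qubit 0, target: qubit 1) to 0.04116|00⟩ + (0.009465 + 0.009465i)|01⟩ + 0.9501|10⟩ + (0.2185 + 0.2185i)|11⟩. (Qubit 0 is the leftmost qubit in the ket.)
0.04116|00⟩ + (0.009465 + 0.009465i)|01⟩ + 0.9501|10⟩ + (0.2185 - 0.2185i)|11⟩

C-S† leaves the control-|0⟩ kets |00⟩, |01⟩ unchanged and applies S† to qubit 1 on the control-|1⟩ pair (|10⟩, |11⟩).
S† = [[1, 0], [0, -i]].
With a = amp(|10⟩) = 0.9501 and b = amp(|11⟩) = (0.2185 + 0.2185i):
new amp(|10⟩) = (1)·a = 0.9501
new amp(|11⟩) = (-i)·b = (0.2185 - 0.2185i)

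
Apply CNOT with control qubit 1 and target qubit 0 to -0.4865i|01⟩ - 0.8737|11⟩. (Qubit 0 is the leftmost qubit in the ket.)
-0.8737|01⟩ - 0.4865i|11⟩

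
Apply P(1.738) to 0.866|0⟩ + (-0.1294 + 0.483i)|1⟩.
0.866|0⟩ + (-0.4547 - 0.208i)|1⟩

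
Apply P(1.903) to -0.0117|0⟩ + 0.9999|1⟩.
-0.0117|0⟩ + (-0.3261 + 0.9452i)|1⟩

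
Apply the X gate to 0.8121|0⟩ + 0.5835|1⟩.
0.5835|0⟩ + 0.8121|1⟩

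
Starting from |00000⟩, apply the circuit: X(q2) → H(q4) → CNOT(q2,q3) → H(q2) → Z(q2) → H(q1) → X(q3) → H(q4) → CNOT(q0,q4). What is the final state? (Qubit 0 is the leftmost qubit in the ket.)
1/2|00000⟩ + 1/2|00100⟩ + 1/2|01000⟩ + 1/2|01100⟩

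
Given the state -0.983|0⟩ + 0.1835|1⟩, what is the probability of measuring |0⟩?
0.9663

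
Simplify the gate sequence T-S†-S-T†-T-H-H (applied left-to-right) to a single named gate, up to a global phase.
T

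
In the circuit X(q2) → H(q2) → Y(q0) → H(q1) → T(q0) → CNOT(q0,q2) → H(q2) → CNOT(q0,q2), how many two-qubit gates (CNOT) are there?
2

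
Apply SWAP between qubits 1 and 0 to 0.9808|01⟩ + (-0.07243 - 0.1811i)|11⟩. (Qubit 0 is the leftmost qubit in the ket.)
0.9808|10⟩ + (-0.07243 - 0.1811i)|11⟩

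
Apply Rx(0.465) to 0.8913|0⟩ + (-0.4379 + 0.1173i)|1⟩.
(0.8943 + 0.1009i)|0⟩ + (-0.4261 - 0.09122i)|1⟩

Rx(0.465) = [[cos(θ/2), −i·sin(θ/2)], [−i·sin(θ/2), cos(θ/2)]]; θ = 0.465, cos(θ/2) ≈ 0.973093, sin(θ/2) ≈ 0.230411.
With a = amp(|0⟩) = 0.8913 and b = amp(|1⟩) = (-0.4379 + 0.1173i):
new amp(|0⟩) = (0.973093)·a + (-0.230411i)·b = (0.8943 + 0.1009i)
new amp(|1⟩) = (-0.230411i)·a + (0.973093)·b = (-0.4261 - 0.09122i)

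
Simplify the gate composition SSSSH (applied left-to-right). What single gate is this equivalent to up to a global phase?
H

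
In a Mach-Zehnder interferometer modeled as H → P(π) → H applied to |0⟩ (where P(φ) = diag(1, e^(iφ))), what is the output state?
|1⟩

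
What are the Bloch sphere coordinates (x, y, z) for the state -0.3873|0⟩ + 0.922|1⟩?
(-0.7142, 0, -0.7001)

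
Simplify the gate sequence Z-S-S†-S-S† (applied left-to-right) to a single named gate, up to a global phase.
Z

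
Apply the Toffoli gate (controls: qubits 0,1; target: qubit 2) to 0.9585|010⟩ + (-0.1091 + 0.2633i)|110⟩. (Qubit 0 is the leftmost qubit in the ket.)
0.9585|010⟩ + (-0.1091 + 0.2633i)|111⟩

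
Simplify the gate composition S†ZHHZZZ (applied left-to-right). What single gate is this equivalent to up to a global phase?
S†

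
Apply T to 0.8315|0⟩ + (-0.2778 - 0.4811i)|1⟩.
0.8315|0⟩ + (0.1438 - 0.5366i)|1⟩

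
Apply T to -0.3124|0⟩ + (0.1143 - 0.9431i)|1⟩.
-0.3124|0⟩ + (0.7477 - 0.5861i)|1⟩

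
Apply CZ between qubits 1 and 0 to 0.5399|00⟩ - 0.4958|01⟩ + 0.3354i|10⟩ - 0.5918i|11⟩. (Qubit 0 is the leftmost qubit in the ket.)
0.5399|00⟩ - 0.4958|01⟩ + 0.3354i|10⟩ + 0.5918i|11⟩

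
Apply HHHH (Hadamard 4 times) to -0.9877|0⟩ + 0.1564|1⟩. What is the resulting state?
-0.9877|0⟩ + 0.1564|1⟩

H² = I, so an even number of Hadamards cancels: H^4 = I and the state is unchanged.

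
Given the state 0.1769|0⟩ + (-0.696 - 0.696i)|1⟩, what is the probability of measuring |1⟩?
0.9688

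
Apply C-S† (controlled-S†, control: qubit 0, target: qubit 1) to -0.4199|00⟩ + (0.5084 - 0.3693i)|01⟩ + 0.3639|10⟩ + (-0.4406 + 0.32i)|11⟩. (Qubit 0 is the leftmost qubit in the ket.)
-0.4199|00⟩ + (0.5084 - 0.3693i)|01⟩ + 0.3639|10⟩ + (0.32 + 0.4406i)|11⟩

C-S† leaves the control-|0⟩ kets |00⟩, |01⟩ unchanged and applies S† to qubit 1 on the control-|1⟩ pair (|10⟩, |11⟩).
S† = [[1, 0], [0, -i]].
With a = amp(|10⟩) = 0.3639 and b = amp(|11⟩) = (-0.4406 + 0.32i):
new amp(|10⟩) = (1)·a = 0.3639
new amp(|11⟩) = (-i)·b = (0.32 + 0.4406i)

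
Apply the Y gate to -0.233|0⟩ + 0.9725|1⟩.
-0.9725i|0⟩ - 0.233i|1⟩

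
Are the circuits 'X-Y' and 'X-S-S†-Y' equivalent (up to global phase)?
Yes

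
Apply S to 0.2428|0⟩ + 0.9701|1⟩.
0.2428|0⟩ + 0.9701i|1⟩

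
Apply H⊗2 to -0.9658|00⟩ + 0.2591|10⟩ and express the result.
-0.3534|00⟩ - 0.3534|01⟩ - 0.6125|10⟩ - 0.6125|11⟩

H⊗2 gives amp(|y⟩) = (1/2) Σ_x (−1)^(x·y) amp(|x⟩), where x·y is the number of positions in which both x and y have a 1.
|00⟩: (-0.9658 + 0.2591)/2 = -0.3534
|01⟩: (-0.9658 + 0.2591)/2 = -0.3534
|10⟩: (-0.9658 - 0.2591)/2 = -0.6125
|11⟩: (-0.9658 - 0.2591)/2 = -0.6125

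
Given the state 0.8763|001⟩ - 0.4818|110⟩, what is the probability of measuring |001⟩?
0.7679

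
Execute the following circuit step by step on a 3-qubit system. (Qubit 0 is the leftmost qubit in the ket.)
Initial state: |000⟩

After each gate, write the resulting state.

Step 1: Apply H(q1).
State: 1/√2|000⟩ + 1/√2|010⟩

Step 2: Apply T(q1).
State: 1/√2|000⟩ + (1/2 + (1/2)i)|010⟩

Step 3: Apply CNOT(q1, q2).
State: 1/√2|000⟩ + (1/2 + (1/2)i)|011⟩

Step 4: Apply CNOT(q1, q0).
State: 1/√2|000⟩ + (1/2 + (1/2)i)|111⟩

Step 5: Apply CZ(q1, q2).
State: 1/√2|000⟩ + (-1/2 - (1/2)i)|111⟩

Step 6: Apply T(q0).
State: 1/√2|000⟩ - (1/√2)i|111⟩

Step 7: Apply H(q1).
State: 1/2|000⟩ + 1/2|010⟩ - (1/2)i|101⟩ + (1/2)i|111⟩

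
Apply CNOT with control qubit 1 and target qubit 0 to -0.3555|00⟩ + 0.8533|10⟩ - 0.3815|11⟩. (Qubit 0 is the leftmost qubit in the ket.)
-0.3555|00⟩ - 0.3815|01⟩ + 0.8533|10⟩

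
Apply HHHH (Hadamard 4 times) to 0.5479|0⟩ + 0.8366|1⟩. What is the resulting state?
0.5479|0⟩ + 0.8366|1⟩

H² = I, so an even number of Hadamards cancels: H^4 = I and the state is unchanged.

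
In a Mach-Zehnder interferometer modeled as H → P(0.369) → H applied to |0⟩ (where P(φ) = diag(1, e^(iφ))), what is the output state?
(0.9663 + 0.1803i)|0⟩ + (0.03366 - 0.1803i)|1⟩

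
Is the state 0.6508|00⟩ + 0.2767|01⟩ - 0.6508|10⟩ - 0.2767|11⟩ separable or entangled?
Separable

Writing the state as a|00⟩ + b|01⟩ + c|10⟩ + d|11⟩, it is a product state iff ad − bc = 0.
Here (a, b, c, d) = (0.6508, 0.2767, -0.6508, -0.2767): ad − bc = (0.6508)(-0.2767) − (0.2767)(-0.6508) = 0, so the state is separable.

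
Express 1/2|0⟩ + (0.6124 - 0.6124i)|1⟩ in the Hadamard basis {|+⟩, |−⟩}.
(0.7866 - 0.433i)|+⟩ + (-0.07948 + 0.433i)|−⟩

With |ψ⟩ = α|0⟩ + β|1⟩, the Hadamard-basis coefficients are ⟨+|ψ⟩ = (α + β)/√2 and ⟨−|ψ⟩ = (α − β)/√2.
Here α = 1/2, β = (0.6124 - 0.6124i): (α + β)/√2 = (0.7866 - 0.433i), (α − β)/√2 = (-0.07948 + 0.433i).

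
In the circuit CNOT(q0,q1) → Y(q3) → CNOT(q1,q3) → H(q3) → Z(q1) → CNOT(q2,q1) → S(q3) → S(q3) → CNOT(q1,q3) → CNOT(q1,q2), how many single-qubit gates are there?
5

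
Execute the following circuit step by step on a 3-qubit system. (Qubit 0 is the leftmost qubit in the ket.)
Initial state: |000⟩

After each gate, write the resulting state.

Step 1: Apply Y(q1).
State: i|010⟩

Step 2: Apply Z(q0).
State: i|010⟩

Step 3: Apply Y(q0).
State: -|110⟩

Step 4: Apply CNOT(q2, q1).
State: -|110⟩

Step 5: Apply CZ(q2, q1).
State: -|110⟩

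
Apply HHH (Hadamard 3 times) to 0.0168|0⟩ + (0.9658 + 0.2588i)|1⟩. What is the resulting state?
(0.6948 + 0.183i)|0⟩ + (-0.671 - 0.183i)|1⟩

H² = I, so H^3 = H: a single Hadamard. With (a, b) = (0.0168, (0.9658 + 0.2588i)), H gives ((a + b)/√2, (a − b)/√2) = ((0.6948 + 0.183i), (-0.671 - 0.183i)).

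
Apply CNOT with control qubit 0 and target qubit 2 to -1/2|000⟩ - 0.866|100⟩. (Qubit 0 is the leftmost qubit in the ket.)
-1/2|000⟩ - 0.866|101⟩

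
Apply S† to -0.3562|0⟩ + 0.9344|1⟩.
-0.3562|0⟩ - 0.9344i|1⟩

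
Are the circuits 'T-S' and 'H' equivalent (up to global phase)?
No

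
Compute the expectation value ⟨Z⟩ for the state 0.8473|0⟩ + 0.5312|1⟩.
0.4357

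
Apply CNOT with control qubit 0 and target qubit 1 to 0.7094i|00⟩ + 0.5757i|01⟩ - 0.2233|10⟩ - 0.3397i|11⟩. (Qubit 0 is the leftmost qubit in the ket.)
0.7094i|00⟩ + 0.5757i|01⟩ - 0.3397i|10⟩ - 0.2233|11⟩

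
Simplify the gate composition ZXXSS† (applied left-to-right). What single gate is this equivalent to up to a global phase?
Z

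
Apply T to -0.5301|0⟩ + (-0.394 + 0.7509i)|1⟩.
-0.5301|0⟩ + (-0.8096 + 0.2524i)|1⟩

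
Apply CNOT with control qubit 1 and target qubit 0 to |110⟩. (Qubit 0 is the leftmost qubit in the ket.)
|010⟩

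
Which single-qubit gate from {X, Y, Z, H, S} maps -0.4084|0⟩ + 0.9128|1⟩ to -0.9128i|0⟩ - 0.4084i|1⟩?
Y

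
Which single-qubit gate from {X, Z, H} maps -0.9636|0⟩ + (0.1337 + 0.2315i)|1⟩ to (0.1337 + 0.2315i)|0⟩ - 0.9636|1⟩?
X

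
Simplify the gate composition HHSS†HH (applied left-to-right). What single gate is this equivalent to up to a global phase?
I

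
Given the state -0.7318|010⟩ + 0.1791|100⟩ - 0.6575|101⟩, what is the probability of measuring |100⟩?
0.03208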